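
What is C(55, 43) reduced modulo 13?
0

Using Lucas' theorem:
Write n=55 and k=43 in base 13:
n in base 13: [4, 3]
k in base 13: [3, 4]
C(55,43) mod 13 = ∏ C(n_i, k_i) mod 13
Digit binomials (mod 13): C(4,3) = 4; C(3,4) = 0 (k_i > n_i)
Product: 4 × 0 = 0 ≡ 0 (mod 13)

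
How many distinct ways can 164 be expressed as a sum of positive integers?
156919475295

p(n) counts ways to write n as a sum of positive integers (order ignored).
Euler's pentagonal recurrence: p(k) = p(k-1) + p(k-2) - p(k-5) - p(k-7) + p(k-12) + p(k-15) - ... (offsets j(3j∓1)/2, signs ++--, p(0)=1, p(<0)=0).
DP table for k = 0..163: p(0)=1, p(1)=1, p(2)=2, p(3)=3, p(4)=5, p(5)=7, p(6)=11, p(7)=15, p(8)=22, p(9)=30, p(10)=42, p(11)=56, p(12)=77, p(13)=101, p(14)=135, p(15)=176, p(16)=231, p(17)=297, p(18)=385, p(19)=490, p(20)=627, p(21)=792, p(22)=1002, p(23)=1255, p(24)=1575, p(25)=1958, p(26)=2436, p(27)=3010, p(28)=3718, p(29)=4565, p(30)=5604, p(31)=6842, p(32)=8349, p(33)=10143, p(34)=12310, p(35)=14883, p(36)=17977, p(37)=21637, p(38)=26015, p(39)=31185, p(40)=37338, p(41)=44583, p(42)=53174, p(43)=63261, p(44)=75175, p(45)=89134, p(46)=105558, p(47)=124754, p(48)=147273, p(49)=173525, p(50)=204226, p(51)=239943, p(52)=281589, p(53)=329931, p(54)=386155, p(55)=451276, p(56)=526823, p(57)=614154, p(58)=715220, p(59)=831820, p(60)=966467, p(61)=1121505, p(62)=1300156, p(63)=1505499, p(64)=1741630, p(65)=2012558, p(66)=2323520, p(67)=2679689, p(68)=3087735, p(69)=3554345, p(70)=4087968, p(71)=4697205, p(72)=5392783, p(73)=6185689, p(74)=7089500, p(75)=8118264, p(76)=9289091, p(77)=10619863, p(78)=12132164, p(79)=13848650, p(80)=15796476, p(81)=18004327, p(82)=20506255, p(83)=23338469, p(84)=26543660, p(85)=30167357, p(86)=34262962, p(87)=38887673, p(88)=44108109, p(89)=49995925, p(90)=56634173, p(91)=64112359, p(92)=72533807, p(93)=82010177, p(94)=92669720, p(95)=104651419, p(96)=118114304, p(97)=133230930, p(98)=150198136, p(99)=169229875, p(100)=190569292, p(101)=214481126, p(102)=241265379, p(103)=271248950, p(104)=304801365, p(105)=342325709, p(106)=384276336, p(107)=431149389, p(108)=483502844, p(109)=541946240, p(110)=607163746, p(111)=679903203, p(112)=761002156, p(113)=851376628, p(114)=952050665, p(115)=1064144451, p(116)=1188908248, p(117)=1327710076, p(118)=1482074143, p(119)=1653668665, p(120)=1844349560, p(121)=2056148051, p(122)=2291320912, p(123)=2552338241, p(124)=2841940500, p(125)=3163127352, p(126)=3519222692, p(127)=3913864295, p(128)=4351078600, p(129)=4835271870, p(130)=5371315400, p(131)=5964539504, p(132)=6620830889, p(133)=7346629512, p(134)=8149040695, p(135)=9035836076, p(136)=10015581680, p(137)=11097645016, p(138)=12292341831, p(139)=13610949895, p(140)=15065878135, p(141)=16670689208, p(142)=18440293320, p(143)=20390982757, p(144)=22540654445, p(145)=24908858009, p(146)=27517052599, p(147)=30388671978, p(148)=33549419497, p(149)=37027355200, p(150)=40853235313, p(151)=45060624582, p(152)=49686288421, p(153)=54770336324, p(154)=60356673280, p(155)=66493182097, p(156)=73232243759, p(157)=80630964769, p(158)=88751778802, p(159)=97662728555, p(160)=107438159466, p(161)=118159068427, p(162)=129913904637, p(163)=142798995930.
Final step: p(164) = p(163) + p(162) - p(159) - p(157) + p(152) + p(149) - p(142) - p(138) + p(129) + p(124) - p(113) - p(107) + p(94) + p(87) - p(72) - p(64) + p(47) + p(38) - p(19) - p(9)
= 142798995930 + 129913904637 - 97662728555 - 80630964769 + 49686288421 + 37027355200 - 18440293320 - 12292341831 + 4835271870 + 2841940500 - 851376628 - 431149389 + 92669720 + 38887673 - 5392783 - 1741630 + 124754 + 26015 - 490 - 30
= 156919475295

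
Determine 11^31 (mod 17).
14

Repeated squaring. Binary of 31 = 11111.
11^1 ≡ 11 (mod 17); 11^2 ≡ 2 (mod 17); 11^4 ≡ 4 (mod 17); 11^8 ≡ 16 (mod 17); 11^16 ≡ 1 (mod 17)
11^31 = 11^1 × 11^2 × 11^4 × 11^8 × 11^16 ≡ 14 (mod 17)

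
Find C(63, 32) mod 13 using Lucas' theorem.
3

Using Lucas' theorem:
Write n=63 and k=32 in base 13:
n in base 13: [4, 11]
k in base 13: [2, 6]
C(63,32) mod 13 = ∏ C(n_i, k_i) mod 13
Digit binomials (mod 13): C(4,2) = 6; C(11,6) = 462 ≡ 7
Product: 6 × 7 = 42 ≡ 3 (mod 13)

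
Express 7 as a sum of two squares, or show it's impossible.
Not possible

Factorization: 7 = 7
By Fermat: n is sum of two squares iff every prime p ≡ 3 (mod 4) appears to even power.
Prime(s) ≡ 3 (mod 4) with odd exponent: [(7, 1)]
Therefore 7 cannot be expressed as a² + b².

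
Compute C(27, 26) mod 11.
5

Using Lucas' theorem:
Write n=27 and k=26 in base 11:
n in base 11: [2, 5]
k in base 11: [2, 4]
C(27,26) mod 11 = ∏ C(n_i, k_i) mod 11
Digit binomials (mod 11): C(2,2) = 1; C(5,4) = 5
Product: 1 × 5 = 5 ≡ 5 (mod 11)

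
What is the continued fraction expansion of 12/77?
[0; 6, 2, 2, 2]

Euclidean algorithm steps:
12 = 0 × 77 + 12
77 = 6 × 12 + 5
12 = 2 × 5 + 2
5 = 2 × 2 + 1
2 = 2 × 1 + 0
Continued fraction: [0; 6, 2, 2, 2]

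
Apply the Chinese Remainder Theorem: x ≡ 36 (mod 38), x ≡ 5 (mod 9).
302

Using Chinese Remainder Theorem:
M = 38 × 9 = 342
M1 = 9, M2 = 38
y1 = 9^(-1) mod 38 = 17
y2 = 38^(-1) mod 9 = 5
x = (36×9×17 + 5×38×5) mod 342 = 302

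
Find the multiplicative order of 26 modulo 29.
28

29 is prime, so ord(26) divides φ(29) = 28.
Divisors of 28: 1, 2, 4, 7, 14, 28.
Repeated squaring: 26^1 ≡ 26, 26^2 ≡ 9, 26^4 ≡ 23, 26^8 ≡ 7, 26^16 ≡ 20 (mod 29).
Test 26^d mod 29 for each divisor d in increasing order:
26^1 ≡ 26
26^2 ≡ 9
26^4 ≡ 23
26^7 = 26^4·26^2·26^1 ≡ 17
26^14 = 26^8·26^4·26^2 ≡ 28
26^28 = 26^16·26^8·26^4 ≡ 1  ← first divisor giving 1
The order is 28.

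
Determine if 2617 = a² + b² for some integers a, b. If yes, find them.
4² + 51² (a=4, b=51)

Factorization: 2617 = 2617
By Fermat: n is sum of two squares iff every prime p ≡ 3 (mod 4) appears to even power.
All primes ≡ 3 (mod 4) appear to even power.
Search a = 0, 1, 2, … for 2617 - a² a perfect square: first hit at a = 4: 2617 - 16 = 2601 = 51².
2617 = 4² + 51² = 16 + 2601 ✓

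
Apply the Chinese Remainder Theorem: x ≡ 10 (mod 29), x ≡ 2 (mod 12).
242

Using Chinese Remainder Theorem:
M = 29 × 12 = 348
M1 = 12, M2 = 29
y1 = 12^(-1) mod 29 = 17
y2 = 29^(-1) mod 12 = 5
x = (10×12×17 + 2×29×5) mod 348 = 242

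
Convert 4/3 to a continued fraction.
[1; 3]

Euclidean algorithm steps:
4 = 1 × 3 + 1
3 = 3 × 1 + 0
Continued fraction: [1; 3]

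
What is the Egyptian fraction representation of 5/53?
1/11 + 1/292 + 1/170236

Greedy algorithm:
5/53: ceiling(53/5) = 11, use 1/11
2/583: ceiling(583/2) = 292, use 1/292
1/170236: ceiling(170236/1) = 170236, use 1/170236
Result: 5/53 = 1/11 + 1/292 + 1/170236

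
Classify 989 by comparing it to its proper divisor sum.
deficient

Proper divisors of 989: sum = 1 + 23 + 43 = 67
Since 67 < 989, 989 is deficient.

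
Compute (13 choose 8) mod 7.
6

Using Lucas' theorem:
Write n=13 and k=8 in base 7:
n in base 7: [1, 6]
k in base 7: [1, 1]
C(13,8) mod 7 = ∏ C(n_i, k_i) mod 7
Digit binomials (mod 7): C(1,1) = 1; C(6,1) = 6
Product: 1 × 6 = 6 ≡ 6 (mod 7)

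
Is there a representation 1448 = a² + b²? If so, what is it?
2² + 38² (a=2, b=38)

Factorization: 1448 = 2^3 × 181
By Fermat: n is sum of two squares iff every prime p ≡ 3 (mod 4) appears to even power.
All primes ≡ 3 (mod 4) appear to even power.
Search a = 0, 1, 2, … for 1448 - a² a perfect square: first hit at a = 2: 1448 - 4 = 1444 = 38².
1448 = 2² + 38² = 4 + 1444 ✓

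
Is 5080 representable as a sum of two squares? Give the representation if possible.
Not possible

Factorization: 5080 = 2^3 × 5 × 127
By Fermat: n is sum of two squares iff every prime p ≡ 3 (mod 4) appears to even power.
Prime(s) ≡ 3 (mod 4) with odd exponent: [(127, 1)]
Therefore 5080 cannot be expressed as a² + b².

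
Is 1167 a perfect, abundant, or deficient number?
deficient

Proper divisors of 1167: sum = 1 + 3 + 389 = 393
Since 393 < 1167, 1167 is deficient.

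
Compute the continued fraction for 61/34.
[1; 1, 3, 1, 6]

Euclidean algorithm steps:
61 = 1 × 34 + 27
34 = 1 × 27 + 7
27 = 3 × 7 + 6
7 = 1 × 6 + 1
6 = 6 × 1 + 0
Continued fraction: [1; 1, 3, 1, 6]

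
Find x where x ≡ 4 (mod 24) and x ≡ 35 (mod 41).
76

Using Chinese Remainder Theorem:
M = 24 × 41 = 984
M1 = 41, M2 = 24
y1 = 41^(-1) mod 24 = 17
y2 = 24^(-1) mod 41 = 12
x = (4×41×17 + 35×24×12) mod 984 = 76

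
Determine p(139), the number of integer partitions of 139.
13610949895

p(n) counts ways to write n as a sum of positive integers (order ignored).
Euler's pentagonal recurrence: p(k) = p(k-1) + p(k-2) - p(k-5) - p(k-7) + p(k-12) + p(k-15) - ... (offsets j(3j∓1)/2, signs ++--, p(0)=1, p(<0)=0).
DP table for k = 0..138: p(0)=1, p(1)=1, p(2)=2, p(3)=3, p(4)=5, p(5)=7, p(6)=11, p(7)=15, p(8)=22, p(9)=30, p(10)=42, p(11)=56, p(12)=77, p(13)=101, p(14)=135, p(15)=176, p(16)=231, p(17)=297, p(18)=385, p(19)=490, p(20)=627, p(21)=792, p(22)=1002, p(23)=1255, p(24)=1575, p(25)=1958, p(26)=2436, p(27)=3010, p(28)=3718, p(29)=4565, p(30)=5604, p(31)=6842, p(32)=8349, p(33)=10143, p(34)=12310, p(35)=14883, p(36)=17977, p(37)=21637, p(38)=26015, p(39)=31185, p(40)=37338, p(41)=44583, p(42)=53174, p(43)=63261, p(44)=75175, p(45)=89134, p(46)=105558, p(47)=124754, p(48)=147273, p(49)=173525, p(50)=204226, p(51)=239943, p(52)=281589, p(53)=329931, p(54)=386155, p(55)=451276, p(56)=526823, p(57)=614154, p(58)=715220, p(59)=831820, p(60)=966467, p(61)=1121505, p(62)=1300156, p(63)=1505499, p(64)=1741630, p(65)=2012558, p(66)=2323520, p(67)=2679689, p(68)=3087735, p(69)=3554345, p(70)=4087968, p(71)=4697205, p(72)=5392783, p(73)=6185689, p(74)=7089500, p(75)=8118264, p(76)=9289091, p(77)=10619863, p(78)=12132164, p(79)=13848650, p(80)=15796476, p(81)=18004327, p(82)=20506255, p(83)=23338469, p(84)=26543660, p(85)=30167357, p(86)=34262962, p(87)=38887673, p(88)=44108109, p(89)=49995925, p(90)=56634173, p(91)=64112359, p(92)=72533807, p(93)=82010177, p(94)=92669720, p(95)=104651419, p(96)=118114304, p(97)=133230930, p(98)=150198136, p(99)=169229875, p(100)=190569292, p(101)=214481126, p(102)=241265379, p(103)=271248950, p(104)=304801365, p(105)=342325709, p(106)=384276336, p(107)=431149389, p(108)=483502844, p(109)=541946240, p(110)=607163746, p(111)=679903203, p(112)=761002156, p(113)=851376628, p(114)=952050665, p(115)=1064144451, p(116)=1188908248, p(117)=1327710076, p(118)=1482074143, p(119)=1653668665, p(120)=1844349560, p(121)=2056148051, p(122)=2291320912, p(123)=2552338241, p(124)=2841940500, p(125)=3163127352, p(126)=3519222692, p(127)=3913864295, p(128)=4351078600, p(129)=4835271870, p(130)=5371315400, p(131)=5964539504, p(132)=6620830889, p(133)=7346629512, p(134)=8149040695, p(135)=9035836076, p(136)=10015581680, p(137)=11097645016, p(138)=12292341831.
Final step: p(139) = p(138) + p(137) - p(134) - p(132) + p(127) + p(124) - p(117) - p(113) + p(104) + p(99) - p(88) - p(82) + p(69) + p(62) - p(47) - p(39) + p(22) + p(13)
= 12292341831 + 11097645016 - 8149040695 - 6620830889 + 3913864295 + 2841940500 - 1327710076 - 851376628 + 304801365 + 169229875 - 44108109 - 20506255 + 3554345 + 1300156 - 124754 - 31185 + 1002 + 101
= 13610949895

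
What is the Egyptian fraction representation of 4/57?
1/15 + 1/285

Greedy algorithm:
4/57: ceiling(57/4) = 15, use 1/15
1/285: ceiling(285/1) = 285, use 1/285
Result: 4/57 = 1/15 + 1/285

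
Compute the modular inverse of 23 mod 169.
147

gcd(23, 169) = 1, so the inverse exists.
Extended Euclidean algorithm on (169, 23):
169 = 7 × 23 + 8  ⟹  8 = (1)·169 + (-7)·23
23 = 2 × 8 + 7  ⟹  7 = (-2)·169 + (15)·23
8 = 1 × 7 + 1  ⟹  1 = (3)·169 + (-22)·23
So (-22)·23 ≡ 1 (mod 169), i.e. 23^(-1) ≡ -22 ≡ 147 (mod 169).
Check: 23 × 147 = 3381 ≡ 1 (mod 169)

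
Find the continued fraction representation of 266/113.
[2; 2, 1, 4, 1, 2, 2]

Euclidean algorithm steps:
266 = 2 × 113 + 40
113 = 2 × 40 + 33
40 = 1 × 33 + 7
33 = 4 × 7 + 5
7 = 1 × 5 + 2
5 = 2 × 2 + 1
2 = 2 × 1 + 0
Continued fraction: [2; 2, 1, 4, 1, 2, 2]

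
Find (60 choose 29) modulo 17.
0

Using Lucas' theorem:
Write n=60 and k=29 in base 17:
n in base 17: [3, 9]
k in base 17: [1, 12]
C(60,29) mod 17 = ∏ C(n_i, k_i) mod 17
Digit binomials (mod 17): C(3,1) = 3; C(9,12) = 0 (k_i > n_i)
Product: 3 × 0 = 0 ≡ 0 (mod 17)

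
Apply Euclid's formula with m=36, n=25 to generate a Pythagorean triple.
(671, 1800, 1921)

Euclid's formula: a = m² - n², b = 2mn, c = m² + n²
m = 36, n = 25
a = 36² - 25² = 1296 - 625 = 671
b = 2 × 36 × 25 = 1800
c = 36² + 25² = 1296 + 625 = 1921
Verification: 671² + 1800² = 450241 + 3240000 = 3690241 = 1921² ✓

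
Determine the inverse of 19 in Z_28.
3

gcd(19, 28) = 1, so the inverse exists.
Extended Euclidean algorithm on (28, 19):
28 = 1 × 19 + 9  ⟹  9 = (1)·28 + (-1)·19
19 = 2 × 9 + 1  ⟹  1 = (-2)·28 + (3)·19
So (3)·19 ≡ 1 (mod 28), i.e. 19^(-1) ≡ 3 (mod 28).
Check: 19 × 3 = 57 ≡ 1 (mod 28)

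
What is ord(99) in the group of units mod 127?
9

127 is prime, so ord(99) divides φ(127) = 126.
Divisors of 126: 1, 2, 3, 6, 7, 9, 14, 18, 21, 42, 63, 126.
Repeated squaring: 99^1 ≡ 99, 99^2 ≡ 22, 99^4 ≡ 103, 99^8 ≡ 68, 99^16 ≡ 52, 99^32 ≡ 37, 99^64 ≡ 99 (mod 127).
Test 99^d mod 127 for each divisor d in increasing order:
99^1 ≡ 99
99^2 ≡ 22
99^3 = 99^2·99^1 ≡ 19
99^6 = 99^4·99^2 ≡ 107
99^7 = 99^4·99^2·99^1 ≡ 52
99^9 = 99^8·99^1 ≡ 1  ← first divisor giving 1
The order is 9.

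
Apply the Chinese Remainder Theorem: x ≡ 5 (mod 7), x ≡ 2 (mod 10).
12

Using Chinese Remainder Theorem:
M = 7 × 10 = 70
M1 = 10, M2 = 7
y1 = 10^(-1) mod 7 = 5
y2 = 7^(-1) mod 10 = 3
x = (5×10×5 + 2×7×3) mod 70 = 12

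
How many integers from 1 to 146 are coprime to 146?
72

146 = 2 × 73
φ(n) = n × ∏(1 - 1/p) for each prime p dividing n
φ(146) = 146 × (1 - 1/2) × (1 - 1/73) = 72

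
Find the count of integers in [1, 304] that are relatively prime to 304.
144

304 = 2^4 × 19
φ(n) = n × ∏(1 - 1/p) for each prime p dividing n
φ(304) = 304 × (1 - 1/2) × (1 - 1/19) = 144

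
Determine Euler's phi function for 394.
196

394 = 2 × 197
φ(n) = n × ∏(1 - 1/p) for each prime p dividing n
φ(394) = 394 × (1 - 1/2) × (1 - 1/197) = 196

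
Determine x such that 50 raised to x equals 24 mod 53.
44

Baby-step giant-step with step n = ⌈√53⌉ = 8.
Baby steps 50^j mod 53 (j:value) for j=0..7: 0:1, 1:50, 2:9, 3:26, 4:28, 5:22, 6:40, 7:39.
Giant-step multiplier: 50^(-8) ≡ 50^(52-8) = 50^44 ≡ 24 (mod 53).
Giant steps γ_i = 24·24^i mod 53: γ_0=24, γ_1=46, γ_2=44, γ_3=49, γ_4=10, γ_5=28 (in table at j=4).
x = i·n + j = 5·8 + 4 = 44.
Check: 50^44 ≡ 24 (mod 53).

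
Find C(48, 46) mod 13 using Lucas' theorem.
10

Using Lucas' theorem:
Write n=48 and k=46 in base 13:
n in base 13: [3, 9]
k in base 13: [3, 7]
C(48,46) mod 13 = ∏ C(n_i, k_i) mod 13
Digit binomials (mod 13): C(3,3) = 1; C(9,7) = 36 ≡ 10
Product: 1 × 10 = 10 ≡ 10 (mod 13)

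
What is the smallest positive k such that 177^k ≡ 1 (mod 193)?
24

193 is prime, so ord(177) divides φ(193) = 192.
Divisors of 192: 1, 2, 3, 4, 6, 8, 12, 16, 24, 32, 48, 64, 96, 192.
Repeated squaring: 177^1 ≡ 177, 177^2 ≡ 63, 177^4 ≡ 109, 177^8 ≡ 108, 177^16 ≡ 84, 177^32 ≡ 108, 177^64 ≡ 84, 177^128 ≡ 108 (mod 193).
Test 177^d mod 193 for each divisor d in increasing order:
177^1 ≡ 177
177^2 ≡ 63
177^3 = 177^2·177^1 ≡ 150
177^4 ≡ 109
177^6 = 177^4·177^2 ≡ 112
177^8 ≡ 108
177^12 = 177^8·177^4 ≡ 192
177^16 ≡ 84
177^24 = 177^16·177^8 ≡ 1  ← first divisor giving 1
The order is 24.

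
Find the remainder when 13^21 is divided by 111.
97

Repeated squaring. Binary of 21 = 10101.
13^1 ≡ 13 (mod 111); 13^2 ≡ 58 (mod 111); 13^4 ≡ 34 (mod 111); 13^8 ≡ 46 (mod 111); 13^16 ≡ 7 (mod 111)
13^21 = 13^1 × 13^4 × 13^16 ≡ 97 (mod 111)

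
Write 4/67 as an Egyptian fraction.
1/17 + 1/1139

Greedy algorithm:
4/67: ceiling(67/4) = 17, use 1/17
1/1139: ceiling(1139/1) = 1139, use 1/1139
Result: 4/67 = 1/17 + 1/1139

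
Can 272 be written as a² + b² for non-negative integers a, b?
4² + 16² (a=4, b=16)

Factorization: 272 = 2^4 × 17
By Fermat: n is sum of two squares iff every prime p ≡ 3 (mod 4) appears to even power.
All primes ≡ 3 (mod 4) appear to even power.
Search a = 0, 1, 2, … for 272 - a² a perfect square: first hit at a = 4: 272 - 16 = 256 = 16².
272 = 4² + 16² = 16 + 256 ✓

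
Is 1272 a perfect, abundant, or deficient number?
abundant

Proper divisors of 1272: sum = 1 + 2 + 3 + 4 + 6 + 8 + 12 + 24 + 53 + 106 + 159 + 212 + 318 + 424 + 636 = 1968
Since 1968 > 1272, 1272 is abundant.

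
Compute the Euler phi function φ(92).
44

92 = 2^2 × 23
φ(n) = n × ∏(1 - 1/p) for each prime p dividing n
φ(92) = 92 × (1 - 1/2) × (1 - 1/23) = 44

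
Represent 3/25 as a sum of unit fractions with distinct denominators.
1/9 + 1/113 + 1/25425

Greedy algorithm:
3/25: ceiling(25/3) = 9, use 1/9
2/225: ceiling(225/2) = 113, use 1/113
1/25425: ceiling(25425/1) = 25425, use 1/25425
Result: 3/25 = 1/9 + 1/113 + 1/25425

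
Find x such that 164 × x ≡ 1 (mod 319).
142

gcd(164, 319) = 1, so the inverse exists.
Extended Euclidean algorithm on (319, 164):
319 = 1 × 164 + 155  ⟹  155 = (1)·319 + (-1)·164
164 = 1 × 155 + 9  ⟹  9 = (-1)·319 + (2)·164
155 = 17 × 9 + 2  ⟹  2 = (18)·319 + (-35)·164
9 = 4 × 2 + 1  ⟹  1 = (-73)·319 + (142)·164
So (142)·164 ≡ 1 (mod 319), i.e. 164^(-1) ≡ 142 (mod 319).
Check: 164 × 142 = 23288 ≡ 1 (mod 319)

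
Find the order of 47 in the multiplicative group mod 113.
112

113 is prime, so ord(47) divides φ(113) = 112.
Divisors of 112: 1, 2, 4, 7, 8, 14, 16, 28, 56, 112.
Repeated squaring: 47^1 ≡ 47, 47^2 ≡ 62, 47^4 ≡ 2, 47^8 ≡ 4, 47^16 ≡ 16, 47^32 ≡ 30, 47^64 ≡ 109 (mod 113).
Test 47^d mod 113 for each divisor d in increasing order:
47^1 ≡ 47
47^2 ≡ 62
47^4 ≡ 2
47^7 = 47^4·47^2·47^1 ≡ 65
47^8 ≡ 4
47^14 = 47^8·47^4·47^2 ≡ 44
47^16 ≡ 16
47^28 = 47^16·47^8·47^4 ≡ 15
47^56 = 47^32·47^16·47^8 ≡ 112
47^112 = 47^64·47^32·47^16 ≡ 1  ← first divisor giving 1
The order is 112.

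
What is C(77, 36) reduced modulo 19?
0

Using Lucas' theorem:
Write n=77 and k=36 in base 19:
n in base 19: [4, 1]
k in base 19: [1, 17]
C(77,36) mod 19 = ∏ C(n_i, k_i) mod 19
Digit binomials (mod 19): C(4,1) = 4; C(1,17) = 0 (k_i > n_i)
Product: 4 × 0 = 0 ≡ 0 (mod 19)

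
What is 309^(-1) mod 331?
15

gcd(309, 331) = 1, so the inverse exists.
Extended Euclidean algorithm on (331, 309):
331 = 1 × 309 + 22  ⟹  22 = (1)·331 + (-1)·309
309 = 14 × 22 + 1  ⟹  1 = (-14)·331 + (15)·309
So (15)·309 ≡ 1 (mod 331), i.e. 309^(-1) ≡ 15 (mod 331).
Check: 309 × 15 = 4635 ≡ 1 (mod 331)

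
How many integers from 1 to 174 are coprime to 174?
56

174 = 2 × 3 × 29
φ(n) = n × ∏(1 - 1/p) for each prime p dividing n
φ(174) = 174 × (1 - 1/2) × (1 - 1/3) × (1 - 1/29) = 56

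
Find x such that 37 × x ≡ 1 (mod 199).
156

gcd(37, 199) = 1, so the inverse exists.
Extended Euclidean algorithm on (199, 37):
199 = 5 × 37 + 14  ⟹  14 = (1)·199 + (-5)·37
37 = 2 × 14 + 9  ⟹  9 = (-2)·199 + (11)·37
14 = 1 × 9 + 5  ⟹  5 = (3)·199 + (-16)·37
9 = 1 × 5 + 4  ⟹  4 = (-5)·199 + (27)·37
5 = 1 × 4 + 1  ⟹  1 = (8)·199 + (-43)·37
So (-43)·37 ≡ 1 (mod 199), i.e. 37^(-1) ≡ -43 ≡ 156 (mod 199).
Check: 37 × 156 = 5772 ≡ 1 (mod 199)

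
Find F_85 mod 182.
131

Matrix identity: Q^n = [[F_(n+1), F_n], [F_n, F_(n-1)]] with Q = [[1,1],[1,0]].
n = 85 = 1010101₂. Square-and-multiply, entries mod 182:
Q^1 = [[1,1],[1,0]]
Q^2 = (Q^1)² = [[2,1],[1,1]]
Q^5 = (Q^2)²·Q = [[8,5],[5,3]]
Q^10 = (Q^5)² = [[89,55],[55,34]]
Q^21 = (Q^10)²·Q = [[57,26],[26,31]]
Q^42 = (Q^21)² = [[103,104],[104,181]]
Q^85 = (Q^42)²·Q = [[1,131],[131,52]]
F_85 mod 182 = Q^85[0][1] = 131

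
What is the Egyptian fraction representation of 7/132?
1/19 + 1/2508

Greedy algorithm:
7/132: ceiling(132/7) = 19, use 1/19
1/2508: ceiling(2508/1) = 2508, use 1/2508
Result: 7/132 = 1/19 + 1/2508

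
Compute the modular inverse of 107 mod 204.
143

gcd(107, 204) = 1, so the inverse exists.
Extended Euclidean algorithm on (204, 107):
204 = 1 × 107 + 97  ⟹  97 = (1)·204 + (-1)·107
107 = 1 × 97 + 10  ⟹  10 = (-1)·204 + (2)·107
97 = 9 × 10 + 7  ⟹  7 = (10)·204 + (-19)·107
10 = 1 × 7 + 3  ⟹  3 = (-11)·204 + (21)·107
7 = 2 × 3 + 1  ⟹  1 = (32)·204 + (-61)·107
So (-61)·107 ≡ 1 (mod 204), i.e. 107^(-1) ≡ -61 ≡ 143 (mod 204).
Check: 107 × 143 = 15301 ≡ 1 (mod 204)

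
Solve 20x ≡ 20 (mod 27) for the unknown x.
x ≡ 1 (mod 27)

gcd(20, 27) = 1, which divides 20, so solutions exist.
Find 20^(-1) mod 27 by the extended Euclidean algorithm:
27 = 1 × 20 + 7  ⟹  7 = (1)·27 + (-1)·20
20 = 2 × 7 + 6  ⟹  6 = (-2)·27 + (3)·20
7 = 1 × 6 + 1  ⟹  1 = (3)·27 + (-4)·20
So (-4)·20 ≡ 1 (mod 27), i.e. 20^(-1) ≡ -4 ≡ 23 (mod 27).
x ≡ 23 × 20 = 460 ≡ 1 (mod 27).
Check: 20 × 1 = 20 ≡ 20 (mod 27).
Unique solution: x ≡ 1 (mod 27)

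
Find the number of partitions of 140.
15065878135

p(n) counts ways to write n as a sum of positive integers (order ignored).
Euler's pentagonal recurrence: p(k) = p(k-1) + p(k-2) - p(k-5) - p(k-7) + p(k-12) + p(k-15) - ... (offsets j(3j∓1)/2, signs ++--, p(0)=1, p(<0)=0).
DP table for k = 0..139: p(0)=1, p(1)=1, p(2)=2, p(3)=3, p(4)=5, p(5)=7, p(6)=11, p(7)=15, p(8)=22, p(9)=30, p(10)=42, p(11)=56, p(12)=77, p(13)=101, p(14)=135, p(15)=176, p(16)=231, p(17)=297, p(18)=385, p(19)=490, p(20)=627, p(21)=792, p(22)=1002, p(23)=1255, p(24)=1575, p(25)=1958, p(26)=2436, p(27)=3010, p(28)=3718, p(29)=4565, p(30)=5604, p(31)=6842, p(32)=8349, p(33)=10143, p(34)=12310, p(35)=14883, p(36)=17977, p(37)=21637, p(38)=26015, p(39)=31185, p(40)=37338, p(41)=44583, p(42)=53174, p(43)=63261, p(44)=75175, p(45)=89134, p(46)=105558, p(47)=124754, p(48)=147273, p(49)=173525, p(50)=204226, p(51)=239943, p(52)=281589, p(53)=329931, p(54)=386155, p(55)=451276, p(56)=526823, p(57)=614154, p(58)=715220, p(59)=831820, p(60)=966467, p(61)=1121505, p(62)=1300156, p(63)=1505499, p(64)=1741630, p(65)=2012558, p(66)=2323520, p(67)=2679689, p(68)=3087735, p(69)=3554345, p(70)=4087968, p(71)=4697205, p(72)=5392783, p(73)=6185689, p(74)=7089500, p(75)=8118264, p(76)=9289091, p(77)=10619863, p(78)=12132164, p(79)=13848650, p(80)=15796476, p(81)=18004327, p(82)=20506255, p(83)=23338469, p(84)=26543660, p(85)=30167357, p(86)=34262962, p(87)=38887673, p(88)=44108109, p(89)=49995925, p(90)=56634173, p(91)=64112359, p(92)=72533807, p(93)=82010177, p(94)=92669720, p(95)=104651419, p(96)=118114304, p(97)=133230930, p(98)=150198136, p(99)=169229875, p(100)=190569292, p(101)=214481126, p(102)=241265379, p(103)=271248950, p(104)=304801365, p(105)=342325709, p(106)=384276336, p(107)=431149389, p(108)=483502844, p(109)=541946240, p(110)=607163746, p(111)=679903203, p(112)=761002156, p(113)=851376628, p(114)=952050665, p(115)=1064144451, p(116)=1188908248, p(117)=1327710076, p(118)=1482074143, p(119)=1653668665, p(120)=1844349560, p(121)=2056148051, p(122)=2291320912, p(123)=2552338241, p(124)=2841940500, p(125)=3163127352, p(126)=3519222692, p(127)=3913864295, p(128)=4351078600, p(129)=4835271870, p(130)=5371315400, p(131)=5964539504, p(132)=6620830889, p(133)=7346629512, p(134)=8149040695, p(135)=9035836076, p(136)=10015581680, p(137)=11097645016, p(138)=12292341831, p(139)=13610949895.
Final step: p(140) = p(139) + p(138) - p(135) - p(133) + p(128) + p(125) - p(118) - p(114) + p(105) + p(100) - p(89) - p(83) + p(70) + p(63) - p(48) - p(40) + p(23) + p(14)
= 13610949895 + 12292341831 - 9035836076 - 7346629512 + 4351078600 + 3163127352 - 1482074143 - 952050665 + 342325709 + 190569292 - 49995925 - 23338469 + 4087968 + 1505499 - 147273 - 37338 + 1255 + 135
= 15065878135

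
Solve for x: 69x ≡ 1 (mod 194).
45

gcd(69, 194) = 1, so the inverse exists.
Extended Euclidean algorithm on (194, 69):
194 = 2 × 69 + 56  ⟹  56 = (1)·194 + (-2)·69
69 = 1 × 56 + 13  ⟹  13 = (-1)·194 + (3)·69
56 = 4 × 13 + 4  ⟹  4 = (5)·194 + (-14)·69
13 = 3 × 4 + 1  ⟹  1 = (-16)·194 + (45)·69
So (45)·69 ≡ 1 (mod 194), i.e. 69^(-1) ≡ 45 (mod 194).
Check: 69 × 45 = 3105 ≡ 1 (mod 194)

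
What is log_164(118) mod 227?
191

Baby-step giant-step with step n = ⌈√227⌉ = 16.
Baby steps 164^j mod 227 (j:value) for j=0..15: 0:1, 1:164, 2:110, 3:107, 4:69, 5:193, 6:99, 7:119, 8:221, 9:151, 10:21, 11:39, 12:40, 13:204, 14:87, 15:194.
Giant-step multiplier: 164^(-16) ≡ 164^(226-16) = 164^210 ≡ 82 (mod 227).
Giant steps γ_i = 118·82^i mod 227: γ_0=118, γ_1=142, γ_2=67, γ_3=46, γ_4=140, γ_5=130, γ_6=218, γ_7=170, γ_8=93, γ_9=135, γ_10=174, γ_11=194 (in table at j=15).
x = i·n + j = 11·16 + 15 = 191.
Check: 164^191 ≡ 118 (mod 227).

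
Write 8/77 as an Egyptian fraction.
1/10 + 1/257 + 1/197890

Greedy algorithm:
8/77: ceiling(77/8) = 10, use 1/10
3/770: ceiling(770/3) = 257, use 1/257
1/197890: ceiling(197890/1) = 197890, use 1/197890
Result: 8/77 = 1/10 + 1/257 + 1/197890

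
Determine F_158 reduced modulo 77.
76

Matrix identity: Q^n = [[F_(n+1), F_n], [F_n, F_(n-1)]] with Q = [[1,1],[1,0]].
n = 158 = 10011110₂. Square-and-multiply, entries mod 77:
Q^1 = [[1,1],[1,0]]
Q^2 = (Q^1)² = [[2,1],[1,1]]
Q^4 = (Q^2)² = [[5,3],[3,2]]
Q^9 = (Q^4)²·Q = [[55,34],[34,21]]
Q^19 = (Q^9)²·Q = [[66,23],[23,43]]
Q^39 = (Q^19)²·Q = [[0,34],[34,43]]
Q^79 = (Q^39)²·Q = [[0,1],[1,76]]
Q^158 = (Q^79)² = [[1,76],[76,2]]
F_158 mod 77 = Q^158[0][1] = 76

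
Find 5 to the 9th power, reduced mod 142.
57

Repeated squaring. Binary of 9 = 1001.
5^1 ≡ 5 (mod 142); 5^2 ≡ 25 (mod 142); 5^4 ≡ 57 (mod 142); 5^8 ≡ 125 (mod 142)
5^9 = 5^1 × 5^8 ≡ 57 (mod 142)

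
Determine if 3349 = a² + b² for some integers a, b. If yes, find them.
10² + 57² (a=10, b=57)

Factorization: 3349 = 17 × 197
By Fermat: n is sum of two squares iff every prime p ≡ 3 (mod 4) appears to even power.
All primes ≡ 3 (mod 4) appear to even power.
Search a = 0, 1, 2, … for 3349 - a² a perfect square: first hit at a = 10: 3349 - 100 = 3249 = 57².
3349 = 10² + 57² = 100 + 3249 ✓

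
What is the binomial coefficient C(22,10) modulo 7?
0

Using Lucas' theorem:
Write n=22 and k=10 in base 7:
n in base 7: [3, 1]
k in base 7: [1, 3]
C(22,10) mod 7 = ∏ C(n_i, k_i) mod 7
Digit binomials (mod 7): C(3,1) = 3; C(1,3) = 0 (k_i > n_i)
Product: 3 × 0 = 0 ≡ 0 (mod 7)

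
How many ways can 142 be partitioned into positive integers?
18440293320

p(n) counts ways to write n as a sum of positive integers (order ignored).
Euler's pentagonal recurrence: p(k) = p(k-1) + p(k-2) - p(k-5) - p(k-7) + p(k-12) + p(k-15) - ... (offsets j(3j∓1)/2, signs ++--, p(0)=1, p(<0)=0).
DP table for k = 0..141: p(0)=1, p(1)=1, p(2)=2, p(3)=3, p(4)=5, p(5)=7, p(6)=11, p(7)=15, p(8)=22, p(9)=30, p(10)=42, p(11)=56, p(12)=77, p(13)=101, p(14)=135, p(15)=176, p(16)=231, p(17)=297, p(18)=385, p(19)=490, p(20)=627, p(21)=792, p(22)=1002, p(23)=1255, p(24)=1575, p(25)=1958, p(26)=2436, p(27)=3010, p(28)=3718, p(29)=4565, p(30)=5604, p(31)=6842, p(32)=8349, p(33)=10143, p(34)=12310, p(35)=14883, p(36)=17977, p(37)=21637, p(38)=26015, p(39)=31185, p(40)=37338, p(41)=44583, p(42)=53174, p(43)=63261, p(44)=75175, p(45)=89134, p(46)=105558, p(47)=124754, p(48)=147273, p(49)=173525, p(50)=204226, p(51)=239943, p(52)=281589, p(53)=329931, p(54)=386155, p(55)=451276, p(56)=526823, p(57)=614154, p(58)=715220, p(59)=831820, p(60)=966467, p(61)=1121505, p(62)=1300156, p(63)=1505499, p(64)=1741630, p(65)=2012558, p(66)=2323520, p(67)=2679689, p(68)=3087735, p(69)=3554345, p(70)=4087968, p(71)=4697205, p(72)=5392783, p(73)=6185689, p(74)=7089500, p(75)=8118264, p(76)=9289091, p(77)=10619863, p(78)=12132164, p(79)=13848650, p(80)=15796476, p(81)=18004327, p(82)=20506255, p(83)=23338469, p(84)=26543660, p(85)=30167357, p(86)=34262962, p(87)=38887673, p(88)=44108109, p(89)=49995925, p(90)=56634173, p(91)=64112359, p(92)=72533807, p(93)=82010177, p(94)=92669720, p(95)=104651419, p(96)=118114304, p(97)=133230930, p(98)=150198136, p(99)=169229875, p(100)=190569292, p(101)=214481126, p(102)=241265379, p(103)=271248950, p(104)=304801365, p(105)=342325709, p(106)=384276336, p(107)=431149389, p(108)=483502844, p(109)=541946240, p(110)=607163746, p(111)=679903203, p(112)=761002156, p(113)=851376628, p(114)=952050665, p(115)=1064144451, p(116)=1188908248, p(117)=1327710076, p(118)=1482074143, p(119)=1653668665, p(120)=1844349560, p(121)=2056148051, p(122)=2291320912, p(123)=2552338241, p(124)=2841940500, p(125)=3163127352, p(126)=3519222692, p(127)=3913864295, p(128)=4351078600, p(129)=4835271870, p(130)=5371315400, p(131)=5964539504, p(132)=6620830889, p(133)=7346629512, p(134)=8149040695, p(135)=9035836076, p(136)=10015581680, p(137)=11097645016, p(138)=12292341831, p(139)=13610949895, p(140)=15065878135, p(141)=16670689208.
Final step: p(142) = p(141) + p(140) - p(137) - p(135) + p(130) + p(127) - p(120) - p(116) + p(107) + p(102) - p(91) - p(85) + p(72) + p(65) - p(50) - p(42) + p(25) + p(16)
= 16670689208 + 15065878135 - 11097645016 - 9035836076 + 5371315400 + 3913864295 - 1844349560 - 1188908248 + 431149389 + 241265379 - 64112359 - 30167357 + 5392783 + 2012558 - 204226 - 53174 + 1958 + 231
= 18440293320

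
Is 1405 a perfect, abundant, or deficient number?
deficient

Proper divisors of 1405: sum = 1 + 5 + 281 = 287
Since 287 < 1405, 1405 is deficient.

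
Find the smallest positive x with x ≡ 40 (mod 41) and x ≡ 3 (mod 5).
163

Using Chinese Remainder Theorem:
M = 41 × 5 = 205
M1 = 5, M2 = 41
y1 = 5^(-1) mod 41 = 33
y2 = 41^(-1) mod 5 = 1
x = (40×5×33 + 3×41×1) mod 205 = 163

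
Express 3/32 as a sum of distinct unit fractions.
1/11 + 1/352

Greedy algorithm:
3/32: ceiling(32/3) = 11, use 1/11
1/352: ceiling(352/1) = 352, use 1/352
Result: 3/32 = 1/11 + 1/352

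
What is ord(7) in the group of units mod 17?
16

17 is prime, so ord(7) divides φ(17) = 16.
Divisors of 16: 1, 2, 4, 8, 16.
Repeated squaring: 7^1 ≡ 7, 7^2 ≡ 15, 7^4 ≡ 4, 7^8 ≡ 16, 7^16 ≡ 1 (mod 17).
Test 7^d mod 17 for each divisor d in increasing order:
7^1 ≡ 7
7^2 ≡ 15
7^4 ≡ 4
7^8 ≡ 16
7^16 ≡ 1  ← first divisor giving 1
The order is 16.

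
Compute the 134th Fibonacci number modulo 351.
161

Matrix identity: Q^n = [[F_(n+1), F_n], [F_n, F_(n-1)]] with Q = [[1,1],[1,0]].
n = 134 = 10000110₂. Square-and-multiply, entries mod 351:
Q^1 = [[1,1],[1,0]]
Q^2 = (Q^1)² = [[2,1],[1,1]]
Q^4 = (Q^2)² = [[5,3],[3,2]]
Q^8 = (Q^4)² = [[34,21],[21,13]]
Q^16 = (Q^8)² = [[193,285],[285,259]]
Q^33 = (Q^16)²·Q = [[190,187],[187,3]]
Q^67 = (Q^33)²·Q = [[105,167],[167,289]]
Q^134 = (Q^67)² = [[304,161],[161,143]]
F_134 mod 351 = Q^134[0][1] = 161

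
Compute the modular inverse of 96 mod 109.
67

gcd(96, 109) = 1, so the inverse exists.
Extended Euclidean algorithm on (109, 96):
109 = 1 × 96 + 13  ⟹  13 = (1)·109 + (-1)·96
96 = 7 × 13 + 5  ⟹  5 = (-7)·109 + (8)·96
13 = 2 × 5 + 3  ⟹  3 = (15)·109 + (-17)·96
5 = 1 × 3 + 2  ⟹  2 = (-22)·109 + (25)·96
3 = 1 × 2 + 1  ⟹  1 = (37)·109 + (-42)·96
So (-42)·96 ≡ 1 (mod 109), i.e. 96^(-1) ≡ -42 ≡ 67 (mod 109).
Check: 96 × 67 = 6432 ≡ 1 (mod 109)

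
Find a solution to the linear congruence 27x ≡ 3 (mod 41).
x ≡ 32 (mod 41)

gcd(27, 41) = 1, which divides 3, so solutions exist.
Find 27^(-1) mod 41 by the extended Euclidean algorithm:
41 = 1 × 27 + 14  ⟹  14 = (1)·41 + (-1)·27
27 = 1 × 14 + 13  ⟹  13 = (-1)·41 + (2)·27
14 = 1 × 13 + 1  ⟹  1 = (2)·41 + (-3)·27
So (-3)·27 ≡ 1 (mod 41), i.e. 27^(-1) ≡ -3 ≡ 38 (mod 41).
x ≡ 38 × 3 = 114 ≡ 32 (mod 41).
Check: 27 × 32 = 864 ≡ 3 (mod 41).
Unique solution: x ≡ 32 (mod 41)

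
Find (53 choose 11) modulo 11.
4

Using Lucas' theorem:
Write n=53 and k=11 in base 11:
n in base 11: [4, 9]
k in base 11: [1, 0]
C(53,11) mod 11 = ∏ C(n_i, k_i) mod 11
Digit binomials (mod 11): C(4,1) = 4; C(9,0) = 1
Product: 4 × 1 = 4 ≡ 4 (mod 11)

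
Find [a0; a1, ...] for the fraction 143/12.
[11; 1, 11]

Euclidean algorithm steps:
143 = 11 × 12 + 11
12 = 1 × 11 + 1
11 = 11 × 1 + 0
Continued fraction: [11; 1, 11]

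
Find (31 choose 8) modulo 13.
0

Using Lucas' theorem:
Write n=31 and k=8 in base 13:
n in base 13: [2, 5]
k in base 13: [0, 8]
C(31,8) mod 13 = ∏ C(n_i, k_i) mod 13
Digit binomials (mod 13): C(2,0) = 1; C(5,8) = 0 (k_i > n_i)
Product: 1 × 0 = 0 ≡ 0 (mod 13)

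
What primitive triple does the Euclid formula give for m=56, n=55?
(111, 6160, 6161)

Euclid's formula: a = m² - n², b = 2mn, c = m² + n²
m = 56, n = 55
a = 56² - 55² = 3136 - 3025 = 111
b = 2 × 56 × 55 = 6160
c = 56² + 55² = 3136 + 3025 = 6161
Verification: 111² + 6160² = 12321 + 37945600 = 37957921 = 6161² ✓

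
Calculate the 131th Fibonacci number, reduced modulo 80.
9

Matrix identity: Q^n = [[F_(n+1), F_n], [F_n, F_(n-1)]] with Q = [[1,1],[1,0]].
n = 131 = 10000011₂. Square-and-multiply, entries mod 80:
Q^1 = [[1,1],[1,0]]
Q^2 = (Q^1)² = [[2,1],[1,1]]
Q^4 = (Q^2)² = [[5,3],[3,2]]
Q^8 = (Q^4)² = [[34,21],[21,13]]
Q^16 = (Q^8)² = [[77,27],[27,50]]
Q^32 = (Q^16)² = [[18,69],[69,29]]
Q^65 = (Q^32)²·Q = [[8,45],[45,43]]
Q^131 = (Q^65)²·Q = [[64,9],[9,55]]
F_131 mod 80 = Q^131[0][1] = 9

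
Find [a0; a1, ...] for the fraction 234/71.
[3; 3, 2, 1, 1, 1, 2]

Euclidean algorithm steps:
234 = 3 × 71 + 21
71 = 3 × 21 + 8
21 = 2 × 8 + 5
8 = 1 × 5 + 3
5 = 1 × 3 + 2
3 = 1 × 2 + 1
2 = 2 × 1 + 0
Continued fraction: [3; 3, 2, 1, 1, 1, 2]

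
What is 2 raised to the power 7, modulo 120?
8

Repeated squaring. Binary of 7 = 111.
2^1 ≡ 2 (mod 120); 2^2 ≡ 4 (mod 120); 2^4 ≡ 16 (mod 120)
2^7 = 2^1 × 2^2 × 2^4 ≡ 8 (mod 120)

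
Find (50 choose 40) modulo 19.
9

Using Lucas' theorem:
Write n=50 and k=40 in base 19:
n in base 19: [2, 12]
k in base 19: [2, 2]
C(50,40) mod 19 = ∏ C(n_i, k_i) mod 19
Digit binomials (mod 19): C(2,2) = 1; C(12,2) = 66 ≡ 9
Product: 1 × 9 = 9 ≡ 9 (mod 19)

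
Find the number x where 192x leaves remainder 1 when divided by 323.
143

gcd(192, 323) = 1, so the inverse exists.
Extended Euclidean algorithm on (323, 192):
323 = 1 × 192 + 131  ⟹  131 = (1)·323 + (-1)·192
192 = 1 × 131 + 61  ⟹  61 = (-1)·323 + (2)·192
131 = 2 × 61 + 9  ⟹  9 = (3)·323 + (-5)·192
61 = 6 × 9 + 7  ⟹  7 = (-19)·323 + (32)·192
9 = 1 × 7 + 2  ⟹  2 = (22)·323 + (-37)·192
7 = 3 × 2 + 1  ⟹  1 = (-85)·323 + (143)·192
So (143)·192 ≡ 1 (mod 323), i.e. 192^(-1) ≡ 143 (mod 323).
Check: 192 × 143 = 27456 ≡ 1 (mod 323)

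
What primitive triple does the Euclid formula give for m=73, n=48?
(3025, 7008, 7633)

Euclid's formula: a = m² - n², b = 2mn, c = m² + n²
m = 73, n = 48
a = 73² - 48² = 5329 - 2304 = 3025
b = 2 × 73 × 48 = 7008
c = 73² + 48² = 5329 + 2304 = 7633
Verification: 3025² + 7008² = 9150625 + 49112064 = 58262689 = 7633² ✓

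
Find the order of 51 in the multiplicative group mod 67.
66

67 is prime, so ord(51) divides φ(67) = 66.
Divisors of 66: 1, 2, 3, 6, 11, 22, 33, 66.
Repeated squaring: 51^1 ≡ 51, 51^2 ≡ 55, 51^4 ≡ 10, 51^8 ≡ 33, 51^16 ≡ 17, 51^32 ≡ 21, 51^64 ≡ 39 (mod 67).
Test 51^d mod 67 for each divisor d in increasing order:
51^1 ≡ 51
51^2 ≡ 55
51^3 = 51^2·51^1 ≡ 58
51^6 = 51^4·51^2 ≡ 14
51^11 = 51^8·51^2·51^1 ≡ 38
51^22 = 51^16·51^4·51^2 ≡ 37
51^33 = 51^32·51^1 ≡ 66
51^66 = 51^64·51^2 ≡ 1  ← first divisor giving 1
The order is 66.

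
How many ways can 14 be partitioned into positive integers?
135

p(n) counts ways to write n as a sum of positive integers (order ignored).
Euler's pentagonal recurrence: p(k) = p(k-1) + p(k-2) - p(k-5) - p(k-7) + p(k-12) + p(k-15) - ... (offsets j(3j∓1)/2, signs ++--, p(0)=1, p(<0)=0).
DP table for k = 0..13: p(0)=1, p(1)=1, p(2)=2, p(3)=3, p(4)=5, p(5)=7, p(6)=11, p(7)=15, p(8)=22, p(9)=30, p(10)=42, p(11)=56, p(12)=77, p(13)=101.
Final step: p(14) = p(13) + p(12) - p(9) - p(7) + p(2)
= 101 + 77 - 30 - 15 + 2
= 135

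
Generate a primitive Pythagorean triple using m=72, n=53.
(2375, 7632, 7993)

Euclid's formula: a = m² - n², b = 2mn, c = m² + n²
m = 72, n = 53
a = 72² - 53² = 5184 - 2809 = 2375
b = 2 × 72 × 53 = 7632
c = 72² + 53² = 5184 + 2809 = 7993
Verification: 2375² + 7632² = 5640625 + 58247424 = 63888049 = 7993² ✓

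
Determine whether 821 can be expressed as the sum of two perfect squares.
14² + 25² (a=14, b=25)

Factorization: 821 = 821
By Fermat: n is sum of two squares iff every prime p ≡ 3 (mod 4) appears to even power.
All primes ≡ 3 (mod 4) appear to even power.
Search a = 0, 1, 2, … for 821 - a² a perfect square: first hit at a = 14: 821 - 196 = 625 = 25².
821 = 14² + 25² = 196 + 625 ✓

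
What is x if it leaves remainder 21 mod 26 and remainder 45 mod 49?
437

Using Chinese Remainder Theorem:
M = 26 × 49 = 1274
M1 = 49, M2 = 26
y1 = 49^(-1) mod 26 = 17
y2 = 26^(-1) mod 49 = 17
x = (21×49×17 + 45×26×17) mod 1274 = 437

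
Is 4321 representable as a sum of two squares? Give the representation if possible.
15² + 64² (a=15, b=64)

Factorization: 4321 = 29 × 149
By Fermat: n is sum of two squares iff every prime p ≡ 3 (mod 4) appears to even power.
All primes ≡ 3 (mod 4) appear to even power.
Search a = 0, 1, 2, … for 4321 - a² a perfect square: first hit at a = 15: 4321 - 225 = 4096 = 64².
4321 = 15² + 64² = 225 + 4096 ✓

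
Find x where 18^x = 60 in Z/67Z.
50

Baby-step giant-step with step n = ⌈√67⌉ = 9.
Baby steps 18^j mod 67 (j:value) for j=0..8: 0:1, 1:18, 2:56, 3:3, 4:54, 5:34, 6:9, 7:28, 8:35.
Giant-step multiplier: 18^(-9) ≡ 18^(66-9) = 18^57 ≡ 5 (mod 67).
Giant steps γ_i = 60·5^i mod 67: γ_0=60, γ_1=32, γ_2=26, γ_3=63, γ_4=47, γ_5=34 (in table at j=5).
x = i·n + j = 5·9 + 5 = 50.
Check: 18^50 ≡ 60 (mod 67).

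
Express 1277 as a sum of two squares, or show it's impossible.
11² + 34² (a=11, b=34)

Factorization: 1277 = 1277
By Fermat: n is sum of two squares iff every prime p ≡ 3 (mod 4) appears to even power.
All primes ≡ 3 (mod 4) appear to even power.
Search a = 0, 1, 2, … for 1277 - a² a perfect square: first hit at a = 11: 1277 - 121 = 1156 = 34².
1277 = 11² + 34² = 121 + 1156 ✓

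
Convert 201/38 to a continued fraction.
[5; 3, 2, 5]

Euclidean algorithm steps:
201 = 5 × 38 + 11
38 = 3 × 11 + 5
11 = 2 × 5 + 1
5 = 5 × 1 + 0
Continued fraction: [5; 3, 2, 5]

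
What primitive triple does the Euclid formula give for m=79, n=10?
(6141, 1580, 6341)

Euclid's formula: a = m² - n², b = 2mn, c = m² + n²
m = 79, n = 10
a = 79² - 10² = 6241 - 100 = 6141
b = 2 × 79 × 10 = 1580
c = 79² + 10² = 6241 + 100 = 6341
Verification: 6141² + 1580² = 37711881 + 2496400 = 40208281 = 6341² ✓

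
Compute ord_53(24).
13

53 is prime, so ord(24) divides φ(53) = 52.
Divisors of 52: 1, 2, 4, 13, 26, 52.
Repeated squaring: 24^1 ≡ 24, 24^2 ≡ 46, 24^4 ≡ 49, 24^8 ≡ 16, 24^16 ≡ 44, 24^32 ≡ 28 (mod 53).
Test 24^d mod 53 for each divisor d in increasing order:
24^1 ≡ 24
24^2 ≡ 46
24^4 ≡ 49
24^13 = 24^8·24^4·24^1 ≡ 1  ← first divisor giving 1
The order is 13.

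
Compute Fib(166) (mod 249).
248

Matrix identity: Q^n = [[F_(n+1), F_n], [F_n, F_(n-1)]] with Q = [[1,1],[1,0]].
n = 166 = 10100110₂. Square-and-multiply, entries mod 249:
Q^1 = [[1,1],[1,0]]
Q^2 = (Q^1)² = [[2,1],[1,1]]
Q^5 = (Q^2)²·Q = [[8,5],[5,3]]
Q^10 = (Q^5)² = [[89,55],[55,34]]
Q^20 = (Q^10)² = [[239,42],[42,197]]
Q^41 = (Q^20)²·Q = [[7,121],[121,135]]
Q^83 = (Q^41)²·Q = [[0,248],[248,1]]
Q^166 = (Q^83)² = [[1,248],[248,2]]
F_166 mod 249 = Q^166[0][1] = 248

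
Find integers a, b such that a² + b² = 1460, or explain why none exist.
4² + 38² (a=4, b=38)

Factorization: 1460 = 2^2 × 5 × 73
By Fermat: n is sum of two squares iff every prime p ≡ 3 (mod 4) appears to even power.
All primes ≡ 3 (mod 4) appear to even power.
Search a = 0, 1, 2, … for 1460 - a² a perfect square: first hit at a = 4: 1460 - 16 = 1444 = 38².
1460 = 4² + 38² = 16 + 1444 ✓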